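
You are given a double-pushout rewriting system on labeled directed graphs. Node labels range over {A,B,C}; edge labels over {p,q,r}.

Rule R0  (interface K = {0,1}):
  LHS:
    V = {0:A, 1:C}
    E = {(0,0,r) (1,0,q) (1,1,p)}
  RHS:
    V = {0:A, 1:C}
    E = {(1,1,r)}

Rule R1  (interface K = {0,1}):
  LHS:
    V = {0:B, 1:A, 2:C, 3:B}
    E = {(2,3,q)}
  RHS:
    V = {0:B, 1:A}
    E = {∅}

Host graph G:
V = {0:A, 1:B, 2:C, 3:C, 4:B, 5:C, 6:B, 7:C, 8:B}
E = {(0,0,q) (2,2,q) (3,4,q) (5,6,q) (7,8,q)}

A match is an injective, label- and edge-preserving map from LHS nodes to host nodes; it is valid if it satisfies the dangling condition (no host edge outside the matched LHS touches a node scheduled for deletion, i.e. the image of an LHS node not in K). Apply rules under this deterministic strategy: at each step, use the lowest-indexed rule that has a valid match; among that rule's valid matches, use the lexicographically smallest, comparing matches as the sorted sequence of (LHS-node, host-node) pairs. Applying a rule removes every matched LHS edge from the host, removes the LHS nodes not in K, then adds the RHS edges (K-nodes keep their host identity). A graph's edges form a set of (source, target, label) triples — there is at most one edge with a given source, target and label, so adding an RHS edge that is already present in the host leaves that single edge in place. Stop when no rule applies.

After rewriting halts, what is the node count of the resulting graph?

Answer: 3

Steps:
[0] host  ⇒  9 nodes, 5 edges  {0-q->0 2-q->2 3-q->4 5-q->6 7-q->8}
[1] R1 @ {0↦1, 1↦0, 2↦3, 3↦4}  ⇒  7 nodes, 4 edges  {0-q->0 2-q->2 5-q->6 7-q->8}
[2] R1 @ {0↦1, 1↦0, 2↦5, 3↦6}  ⇒  5 nodes, 3 edges  {0-q->0 2-q->2 7-q->8}
[3] R1 @ {0↦1, 1↦0, 2↦7, 3↦8}  ⇒  3 nodes, 2 edges  {0-q->0 2-q->2}
normal form: no rule applies after step 3
NF nodes: {0:A, 1:B, 2:C}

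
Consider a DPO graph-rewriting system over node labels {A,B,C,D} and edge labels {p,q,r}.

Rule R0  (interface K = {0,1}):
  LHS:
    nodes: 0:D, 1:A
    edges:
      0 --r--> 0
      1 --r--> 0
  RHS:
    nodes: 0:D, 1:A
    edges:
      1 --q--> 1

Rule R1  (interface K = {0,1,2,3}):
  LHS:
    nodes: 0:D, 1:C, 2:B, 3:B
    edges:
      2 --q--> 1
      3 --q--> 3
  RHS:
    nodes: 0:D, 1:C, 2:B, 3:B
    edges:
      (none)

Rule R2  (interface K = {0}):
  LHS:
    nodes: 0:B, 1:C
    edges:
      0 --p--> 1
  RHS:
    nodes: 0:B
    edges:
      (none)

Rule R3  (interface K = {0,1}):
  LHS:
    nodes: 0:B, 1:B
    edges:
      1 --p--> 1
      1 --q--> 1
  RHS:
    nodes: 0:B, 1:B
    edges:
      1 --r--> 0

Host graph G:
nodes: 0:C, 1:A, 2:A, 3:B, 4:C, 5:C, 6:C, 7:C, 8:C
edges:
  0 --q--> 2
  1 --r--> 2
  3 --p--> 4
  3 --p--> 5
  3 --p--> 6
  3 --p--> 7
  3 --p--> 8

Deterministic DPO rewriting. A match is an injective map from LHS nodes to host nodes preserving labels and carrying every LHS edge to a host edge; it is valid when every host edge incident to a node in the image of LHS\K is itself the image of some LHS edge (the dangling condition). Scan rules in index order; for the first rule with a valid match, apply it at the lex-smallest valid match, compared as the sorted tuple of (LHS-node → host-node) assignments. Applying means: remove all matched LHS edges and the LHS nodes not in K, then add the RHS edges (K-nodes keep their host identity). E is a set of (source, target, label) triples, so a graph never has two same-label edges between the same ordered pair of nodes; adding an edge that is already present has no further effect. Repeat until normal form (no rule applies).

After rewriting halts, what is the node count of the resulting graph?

start.  V:9 E:7  edges: 0-q->2 1-r->2 3-p->4 3-p->5 3-p->6 3-p->7 3-p->8
1. fire R2 via {0↦3, 1↦4}  →  V:8 E:6  edges: 0-q->2 1-r->2 3-p->5 3-p->6 3-p->7 3-p->8
2. fire R2 via {0↦3, 1↦5}  →  V:7 E:5  edges: 0-q->2 1-r->2 3-p->6 3-p->7 3-p->8
3. fire R2 via {0↦3, 1↦6}  →  V:6 E:4  edges: 0-q->2 1-r->2 3-p->7 3-p->8
4. fire R2 via {0↦3, 1↦7}  →  V:5 E:3  edges: 0-q->2 1-r->2 3-p->8
5. fire R2 via {0↦3, 1↦8}  →  V:4 E:2  edges: 0-q->2 1-r->2
final graph: no rule applies after step 5
NF nodes: {0:C, 1:A, 2:A, 3:B}

Answer: 4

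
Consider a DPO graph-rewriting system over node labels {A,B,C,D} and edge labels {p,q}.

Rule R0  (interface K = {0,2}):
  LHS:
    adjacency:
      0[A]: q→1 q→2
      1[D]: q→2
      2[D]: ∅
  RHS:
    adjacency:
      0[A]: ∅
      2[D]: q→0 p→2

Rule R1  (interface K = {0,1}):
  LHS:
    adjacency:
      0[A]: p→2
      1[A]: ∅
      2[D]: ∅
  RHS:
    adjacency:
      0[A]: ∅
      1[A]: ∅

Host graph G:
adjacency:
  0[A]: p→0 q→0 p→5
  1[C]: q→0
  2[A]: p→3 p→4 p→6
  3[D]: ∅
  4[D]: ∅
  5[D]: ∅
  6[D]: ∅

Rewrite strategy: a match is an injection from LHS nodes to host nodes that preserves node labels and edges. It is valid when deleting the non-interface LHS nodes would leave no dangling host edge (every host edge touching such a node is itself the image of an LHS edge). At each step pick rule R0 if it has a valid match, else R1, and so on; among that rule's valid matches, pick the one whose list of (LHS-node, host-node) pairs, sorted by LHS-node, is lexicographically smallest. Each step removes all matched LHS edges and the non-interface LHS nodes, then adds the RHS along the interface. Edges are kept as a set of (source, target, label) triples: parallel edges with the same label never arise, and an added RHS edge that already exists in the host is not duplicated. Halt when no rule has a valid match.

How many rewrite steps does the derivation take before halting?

initial: |V|=7 |E|=7  E = 0-p->0 0-q->0 0-p->5 1-q->0 2-p->3 2-p->4 2-p->6
step 1: apply R1 at {0↦0, 1↦2, 2↦5}  → |V|=6 |E|=6  E = 0-p->0 0-q->0 1-q->0 2-p->3 2-p->4 2-p->6
step 2: apply R1 at {0↦2, 1↦0, 2↦3}  → |V|=5 |E|=5  E = 0-p->0 0-q->0 1-q->0 2-p->4 2-p->6
step 3: apply R1 at {0↦2, 1↦0, 2↦4}  → |V|=4 |E|=4  E = 0-p->0 0-q->0 1-q->0 2-p->6
step 4: apply R1 at {0↦2, 1↦0, 2↦6}  → |V|=3 |E|=3  E = 0-p->0 0-q->0 1-q->0
final graph: no rule applies after step 4

Answer: 4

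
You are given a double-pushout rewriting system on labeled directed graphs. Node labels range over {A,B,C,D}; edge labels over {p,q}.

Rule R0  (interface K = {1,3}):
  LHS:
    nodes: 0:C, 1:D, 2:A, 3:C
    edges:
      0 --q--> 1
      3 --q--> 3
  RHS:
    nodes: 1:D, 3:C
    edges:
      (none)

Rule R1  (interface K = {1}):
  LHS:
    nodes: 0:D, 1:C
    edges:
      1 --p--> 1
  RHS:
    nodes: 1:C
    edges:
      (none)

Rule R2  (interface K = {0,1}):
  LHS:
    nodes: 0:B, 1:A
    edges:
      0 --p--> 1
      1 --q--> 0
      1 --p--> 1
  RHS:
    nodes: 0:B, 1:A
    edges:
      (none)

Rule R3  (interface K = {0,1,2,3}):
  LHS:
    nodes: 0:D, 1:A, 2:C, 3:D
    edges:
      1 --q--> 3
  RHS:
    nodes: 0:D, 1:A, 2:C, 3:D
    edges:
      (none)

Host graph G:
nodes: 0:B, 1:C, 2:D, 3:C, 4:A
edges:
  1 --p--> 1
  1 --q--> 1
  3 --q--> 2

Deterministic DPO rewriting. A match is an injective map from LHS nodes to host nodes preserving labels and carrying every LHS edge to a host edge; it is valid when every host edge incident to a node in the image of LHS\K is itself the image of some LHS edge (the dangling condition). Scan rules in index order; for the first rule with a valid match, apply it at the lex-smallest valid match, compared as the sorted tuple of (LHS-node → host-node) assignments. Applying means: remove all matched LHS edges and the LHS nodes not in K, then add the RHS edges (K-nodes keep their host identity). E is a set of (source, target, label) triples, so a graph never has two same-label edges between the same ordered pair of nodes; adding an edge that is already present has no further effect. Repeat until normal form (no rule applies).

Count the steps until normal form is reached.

Answer: 2

Derivation:
[0] host  ⇒  5 nodes, 3 edges  {1-p->1 1-q->1 3-q->2}
[1] R0 @ {0↦3, 1↦2, 2↦4, 3↦1}  ⇒  3 nodes, 1 edges  {1-p->1}
[2] R1 @ {0↦2, 1↦1}  ⇒  2 nodes, 0 edges  {∅}
normal form: no rule applies after step 2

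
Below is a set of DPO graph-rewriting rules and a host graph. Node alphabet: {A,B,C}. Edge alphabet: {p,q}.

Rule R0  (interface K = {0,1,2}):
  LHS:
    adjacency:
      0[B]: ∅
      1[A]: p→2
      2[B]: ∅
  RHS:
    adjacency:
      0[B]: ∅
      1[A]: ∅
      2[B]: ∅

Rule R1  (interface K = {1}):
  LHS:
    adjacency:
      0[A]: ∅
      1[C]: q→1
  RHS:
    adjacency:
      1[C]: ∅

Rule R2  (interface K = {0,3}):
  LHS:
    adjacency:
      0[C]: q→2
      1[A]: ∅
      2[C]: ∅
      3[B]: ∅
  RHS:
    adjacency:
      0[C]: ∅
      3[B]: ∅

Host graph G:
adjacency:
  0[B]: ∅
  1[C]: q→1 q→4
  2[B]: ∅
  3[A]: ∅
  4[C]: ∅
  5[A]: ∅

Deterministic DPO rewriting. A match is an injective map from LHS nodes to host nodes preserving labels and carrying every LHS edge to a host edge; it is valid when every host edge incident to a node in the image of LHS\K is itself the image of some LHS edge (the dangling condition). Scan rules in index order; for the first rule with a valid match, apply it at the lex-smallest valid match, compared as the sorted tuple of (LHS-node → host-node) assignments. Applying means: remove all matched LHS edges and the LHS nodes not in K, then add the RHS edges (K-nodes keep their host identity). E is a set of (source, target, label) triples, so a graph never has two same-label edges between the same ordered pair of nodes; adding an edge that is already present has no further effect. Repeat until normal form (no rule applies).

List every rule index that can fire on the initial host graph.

Answer: [R1,R2]

Derivation:
R0: no valid match — LHS pattern not found
R1: 2 valid matches — {0↦3, 1↦1}, {0↦5, 1↦1}
R2: 4 valid matches — {0↦1, 1↦3, 2↦4, 3↦0}, {0↦1, 1↦3, 2↦4, 3↦2}, {0↦1, 1↦5, 2↦4, 3↦0} (+1 more)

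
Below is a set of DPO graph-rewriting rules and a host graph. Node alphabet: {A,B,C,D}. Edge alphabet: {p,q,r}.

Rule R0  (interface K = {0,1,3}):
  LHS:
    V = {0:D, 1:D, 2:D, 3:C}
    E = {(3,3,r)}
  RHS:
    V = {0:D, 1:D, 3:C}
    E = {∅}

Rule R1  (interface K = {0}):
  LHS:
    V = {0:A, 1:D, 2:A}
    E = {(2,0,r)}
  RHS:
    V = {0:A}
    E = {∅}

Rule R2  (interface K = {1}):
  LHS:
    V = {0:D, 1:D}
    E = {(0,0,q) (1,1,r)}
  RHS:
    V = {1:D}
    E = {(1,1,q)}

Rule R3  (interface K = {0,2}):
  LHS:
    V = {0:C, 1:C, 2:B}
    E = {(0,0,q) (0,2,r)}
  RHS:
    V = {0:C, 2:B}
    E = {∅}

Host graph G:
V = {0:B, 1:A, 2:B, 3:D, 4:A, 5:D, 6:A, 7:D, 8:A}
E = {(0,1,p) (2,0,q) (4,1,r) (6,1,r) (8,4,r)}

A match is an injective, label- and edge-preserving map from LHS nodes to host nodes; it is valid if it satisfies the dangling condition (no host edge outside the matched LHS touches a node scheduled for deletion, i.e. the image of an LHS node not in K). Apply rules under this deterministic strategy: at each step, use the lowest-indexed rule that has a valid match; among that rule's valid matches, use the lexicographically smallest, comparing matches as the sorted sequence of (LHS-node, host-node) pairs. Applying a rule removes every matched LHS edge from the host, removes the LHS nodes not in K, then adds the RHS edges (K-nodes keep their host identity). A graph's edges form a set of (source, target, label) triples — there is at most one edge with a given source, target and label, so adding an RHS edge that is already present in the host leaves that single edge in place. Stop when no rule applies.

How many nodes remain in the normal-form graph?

initial: |V|=9 |E|=5  E = 0-p->1 2-q->0 4-r->1 6-r->1 8-r->4
step 1: apply R1 at {0↦1, 1↦3, 2↦6}  → |V|=7 |E|=4  E = 0-p->1 2-q->0 4-r->1 8-r->4
step 2: apply R1 at {0↦4, 1↦5, 2↦8}  → |V|=5 |E|=3  E = 0-p->1 2-q->0 4-r->1
step 3: apply R1 at {0↦1, 1↦7, 2↦4}  → |V|=3 |E|=2  E = 0-p->1 2-q->0
final graph: no rule applies after step 3
NF nodes: {0:B, 1:A, 2:B}

Answer: 3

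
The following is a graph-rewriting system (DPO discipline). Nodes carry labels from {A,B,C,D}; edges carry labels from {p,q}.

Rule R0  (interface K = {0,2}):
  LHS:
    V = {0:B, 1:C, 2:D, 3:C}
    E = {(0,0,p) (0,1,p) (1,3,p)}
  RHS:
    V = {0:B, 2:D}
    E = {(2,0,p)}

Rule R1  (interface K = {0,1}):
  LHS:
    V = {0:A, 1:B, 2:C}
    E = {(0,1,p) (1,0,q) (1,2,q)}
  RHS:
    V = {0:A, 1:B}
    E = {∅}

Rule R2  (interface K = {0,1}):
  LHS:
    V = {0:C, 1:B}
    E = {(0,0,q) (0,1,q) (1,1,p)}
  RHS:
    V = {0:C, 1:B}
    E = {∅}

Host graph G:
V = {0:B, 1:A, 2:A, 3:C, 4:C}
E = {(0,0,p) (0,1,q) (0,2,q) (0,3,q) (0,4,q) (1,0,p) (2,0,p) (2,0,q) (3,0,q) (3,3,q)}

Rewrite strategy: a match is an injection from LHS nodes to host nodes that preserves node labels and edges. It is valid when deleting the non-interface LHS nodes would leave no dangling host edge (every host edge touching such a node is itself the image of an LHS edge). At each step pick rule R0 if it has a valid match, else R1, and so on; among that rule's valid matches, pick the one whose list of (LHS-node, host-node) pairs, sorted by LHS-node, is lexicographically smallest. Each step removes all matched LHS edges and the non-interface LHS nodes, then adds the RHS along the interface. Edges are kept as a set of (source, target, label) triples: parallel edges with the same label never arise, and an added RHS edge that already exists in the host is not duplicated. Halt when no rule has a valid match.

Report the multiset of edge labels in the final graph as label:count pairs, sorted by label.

initial: |V|=5 |E|=10  E = 0-p->0 0-q->1 0-q->2 0-q->3 0-q->4 1-p->0 2-p->0 2-q->0 3-q->0 3-q->3
step 1: apply R1 at {0↦1, 1↦0, 2↦4}  → |V|=4 |E|=7  E = 0-p->0 0-q->2 0-q->3 2-p->0 2-q->0 3-q->0 3-q->3
step 2: apply R2 at {0↦3, 1↦0}  → |V|=4 |E|=4  E = 0-q->2 0-q->3 2-p->0 2-q->0
step 3: apply R1 at {0↦2, 1↦0, 2↦3}  → |V|=3 |E|=1  E = 2-q->0
final graph: no rule applies after step 3
NF edges: [(2, 0, 'q')]

Answer: q:1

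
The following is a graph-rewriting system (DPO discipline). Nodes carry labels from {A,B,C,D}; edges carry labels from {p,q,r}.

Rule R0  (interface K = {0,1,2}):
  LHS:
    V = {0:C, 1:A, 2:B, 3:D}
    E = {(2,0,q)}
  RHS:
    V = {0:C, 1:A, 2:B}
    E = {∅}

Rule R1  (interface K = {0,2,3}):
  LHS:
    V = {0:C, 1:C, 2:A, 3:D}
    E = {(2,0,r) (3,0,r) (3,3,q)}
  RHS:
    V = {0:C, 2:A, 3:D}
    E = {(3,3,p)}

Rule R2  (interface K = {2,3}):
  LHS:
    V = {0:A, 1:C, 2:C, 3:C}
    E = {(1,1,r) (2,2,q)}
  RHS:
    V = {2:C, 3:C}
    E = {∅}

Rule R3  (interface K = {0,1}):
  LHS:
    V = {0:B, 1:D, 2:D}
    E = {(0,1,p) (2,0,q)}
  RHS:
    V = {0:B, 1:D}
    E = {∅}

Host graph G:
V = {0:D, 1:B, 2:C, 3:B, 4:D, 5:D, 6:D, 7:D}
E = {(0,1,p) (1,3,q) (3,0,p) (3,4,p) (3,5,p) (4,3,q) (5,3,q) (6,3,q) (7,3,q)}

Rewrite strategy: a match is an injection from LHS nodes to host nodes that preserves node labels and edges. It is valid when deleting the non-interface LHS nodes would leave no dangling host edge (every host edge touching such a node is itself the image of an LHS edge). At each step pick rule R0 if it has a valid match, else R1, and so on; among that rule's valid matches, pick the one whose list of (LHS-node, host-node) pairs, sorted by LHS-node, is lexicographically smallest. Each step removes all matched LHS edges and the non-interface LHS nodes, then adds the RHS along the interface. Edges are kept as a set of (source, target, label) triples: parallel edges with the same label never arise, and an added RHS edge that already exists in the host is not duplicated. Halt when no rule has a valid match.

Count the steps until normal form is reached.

start.  V:8 E:9  edges: 0-p->1 1-q->3 3-p->0 3-p->4 3-p->5 4-q->3 5-q->3 6-q->3 7-q->3
1. fire R3 via {0↦3, 1↦0, 2↦6}  →  V:7 E:7  edges: 0-p->1 1-q->3 3-p->4 3-p->5 4-q->3 5-q->3 7-q->3
2. fire R3 via {0↦3, 1↦4, 2↦7}  →  V:6 E:5  edges: 0-p->1 1-q->3 3-p->5 4-q->3 5-q->3
3. fire R3 via {0↦3, 1↦5, 2↦4}  →  V:5 E:3  edges: 0-p->1 1-q->3 5-q->3
final graph: no rule applies after step 3

Answer: 3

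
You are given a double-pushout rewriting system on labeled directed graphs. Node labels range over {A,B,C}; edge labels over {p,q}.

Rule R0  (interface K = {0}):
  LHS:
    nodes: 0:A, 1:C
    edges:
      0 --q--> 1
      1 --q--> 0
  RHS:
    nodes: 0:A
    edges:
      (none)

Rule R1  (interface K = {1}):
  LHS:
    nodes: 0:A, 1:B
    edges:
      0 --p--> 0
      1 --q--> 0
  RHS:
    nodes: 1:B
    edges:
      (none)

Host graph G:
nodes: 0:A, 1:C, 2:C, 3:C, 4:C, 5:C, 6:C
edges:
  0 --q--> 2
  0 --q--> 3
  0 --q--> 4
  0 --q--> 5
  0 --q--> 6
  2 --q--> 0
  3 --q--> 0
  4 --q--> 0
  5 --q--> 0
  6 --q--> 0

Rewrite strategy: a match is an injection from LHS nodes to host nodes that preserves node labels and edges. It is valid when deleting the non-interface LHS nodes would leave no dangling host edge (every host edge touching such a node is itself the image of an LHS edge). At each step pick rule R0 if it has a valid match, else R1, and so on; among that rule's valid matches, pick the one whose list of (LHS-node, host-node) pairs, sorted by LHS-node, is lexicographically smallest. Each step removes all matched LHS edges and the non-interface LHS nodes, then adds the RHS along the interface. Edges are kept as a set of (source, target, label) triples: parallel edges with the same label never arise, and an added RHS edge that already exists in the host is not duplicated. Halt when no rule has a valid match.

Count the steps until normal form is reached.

initial: |V|=7 |E|=10  E = 0-q->2 0-q->3 0-q->4 0-q->5 0-q->6 2-q->0 3-q->0 4-q->0 5-q->0 6-q->0
step 1: apply R0 at {0↦0, 1↦2}  → |V|=6 |E|=8  E = 0-q->3 0-q->4 0-q->5 0-q->6 3-q->0 4-q->0 5-q->0 6-q->0
step 2: apply R0 at {0↦0, 1↦3}  → |V|=5 |E|=6  E = 0-q->4 0-q->5 0-q->6 4-q->0 5-q->0 6-q->0
step 3: apply R0 at {0↦0, 1↦4}  → |V|=4 |E|=4  E = 0-q->5 0-q->6 5-q->0 6-q->0
step 4: apply R0 at {0↦0, 1↦5}  → |V|=3 |E|=2  E = 0-q->6 6-q->0
step 5: apply R0 at {0↦0, 1↦6}  → |V|=2 |E|=0  E = ∅
final graph: no rule applies after step 5

Answer: 5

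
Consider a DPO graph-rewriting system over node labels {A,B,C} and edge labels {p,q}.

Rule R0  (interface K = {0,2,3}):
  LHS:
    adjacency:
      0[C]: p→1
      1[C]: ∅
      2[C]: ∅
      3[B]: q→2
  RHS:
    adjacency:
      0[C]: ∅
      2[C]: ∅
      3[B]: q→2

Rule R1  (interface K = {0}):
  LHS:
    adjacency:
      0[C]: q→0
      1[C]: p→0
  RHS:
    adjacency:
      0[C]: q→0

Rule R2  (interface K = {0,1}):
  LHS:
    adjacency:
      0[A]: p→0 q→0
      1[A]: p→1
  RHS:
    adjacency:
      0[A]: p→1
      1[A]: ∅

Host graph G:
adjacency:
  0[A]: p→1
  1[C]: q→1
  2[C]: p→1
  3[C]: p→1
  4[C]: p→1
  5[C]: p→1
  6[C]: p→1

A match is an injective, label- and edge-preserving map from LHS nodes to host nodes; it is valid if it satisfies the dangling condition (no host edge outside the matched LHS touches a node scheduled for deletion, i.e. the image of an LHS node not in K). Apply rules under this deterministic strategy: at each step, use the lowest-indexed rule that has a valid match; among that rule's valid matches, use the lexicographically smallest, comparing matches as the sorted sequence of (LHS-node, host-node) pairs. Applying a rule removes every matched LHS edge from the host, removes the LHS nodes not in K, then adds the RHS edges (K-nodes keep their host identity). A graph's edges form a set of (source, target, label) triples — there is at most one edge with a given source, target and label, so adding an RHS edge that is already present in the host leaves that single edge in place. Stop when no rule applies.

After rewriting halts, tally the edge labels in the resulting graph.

initial: |V|=7 |E|=7  E = 0-p->1 1-q->1 2-p->1 3-p->1 4-p->1 5-p->1 6-p->1
step 1: apply R1 at {0↦1, 1↦2}  → |V|=6 |E|=6  E = 0-p->1 1-q->1 3-p->1 4-p->1 5-p->1 6-p->1
step 2: apply R1 at {0↦1, 1↦3}  → |V|=5 |E|=5  E = 0-p->1 1-q->1 4-p->1 5-p->1 6-p->1
step 3: apply R1 at {0↦1, 1↦4}  → |V|=4 |E|=4  E = 0-p->1 1-q->1 5-p->1 6-p->1
step 4: apply R1 at {0↦1, 1↦5}  → |V|=3 |E|=3  E = 0-p->1 1-q->1 6-p->1
step 5: apply R1 at {0↦1, 1↦6}  → |V|=2 |E|=2  E = 0-p->1 1-q->1
normal form: no rule applies after step 5
NF edges: [(0, 1, 'p'), (1, 1, 'q')]

Answer: p:1 q:1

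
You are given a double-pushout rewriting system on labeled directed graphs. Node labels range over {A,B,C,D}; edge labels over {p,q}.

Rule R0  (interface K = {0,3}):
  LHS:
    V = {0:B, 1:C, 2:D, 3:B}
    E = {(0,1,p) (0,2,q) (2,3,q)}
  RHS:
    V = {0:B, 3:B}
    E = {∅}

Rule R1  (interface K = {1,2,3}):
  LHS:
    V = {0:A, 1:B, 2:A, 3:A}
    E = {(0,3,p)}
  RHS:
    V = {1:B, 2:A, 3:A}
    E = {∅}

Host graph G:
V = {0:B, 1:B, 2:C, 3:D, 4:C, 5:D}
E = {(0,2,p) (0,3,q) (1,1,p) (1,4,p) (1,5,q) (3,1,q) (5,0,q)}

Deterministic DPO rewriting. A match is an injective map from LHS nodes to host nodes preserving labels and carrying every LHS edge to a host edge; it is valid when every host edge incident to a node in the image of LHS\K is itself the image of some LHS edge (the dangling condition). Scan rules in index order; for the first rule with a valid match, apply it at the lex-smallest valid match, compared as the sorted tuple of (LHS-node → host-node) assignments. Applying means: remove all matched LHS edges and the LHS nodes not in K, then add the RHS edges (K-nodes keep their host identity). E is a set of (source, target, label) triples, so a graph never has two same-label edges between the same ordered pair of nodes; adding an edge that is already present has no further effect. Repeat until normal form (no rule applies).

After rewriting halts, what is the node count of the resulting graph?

[0] host  ⇒  6 nodes, 7 edges  {0-p->2 0-q->3 1-p->1 1-p->4 1-q->5 3-q->1 5-q->0}
[1] R0 @ {0↦0, 1↦2, 2↦3, 3↦1}  ⇒  4 nodes, 4 edges  {1-p->1 1-p->4 1-q->5 5-q->0}
[2] R0 @ {0↦1, 1↦4, 2↦5, 3↦0}  ⇒  2 nodes, 1 edges  {1-p->1}
normal form: no rule applies after step 2
NF nodes: {0:B, 1:B}

Answer: 2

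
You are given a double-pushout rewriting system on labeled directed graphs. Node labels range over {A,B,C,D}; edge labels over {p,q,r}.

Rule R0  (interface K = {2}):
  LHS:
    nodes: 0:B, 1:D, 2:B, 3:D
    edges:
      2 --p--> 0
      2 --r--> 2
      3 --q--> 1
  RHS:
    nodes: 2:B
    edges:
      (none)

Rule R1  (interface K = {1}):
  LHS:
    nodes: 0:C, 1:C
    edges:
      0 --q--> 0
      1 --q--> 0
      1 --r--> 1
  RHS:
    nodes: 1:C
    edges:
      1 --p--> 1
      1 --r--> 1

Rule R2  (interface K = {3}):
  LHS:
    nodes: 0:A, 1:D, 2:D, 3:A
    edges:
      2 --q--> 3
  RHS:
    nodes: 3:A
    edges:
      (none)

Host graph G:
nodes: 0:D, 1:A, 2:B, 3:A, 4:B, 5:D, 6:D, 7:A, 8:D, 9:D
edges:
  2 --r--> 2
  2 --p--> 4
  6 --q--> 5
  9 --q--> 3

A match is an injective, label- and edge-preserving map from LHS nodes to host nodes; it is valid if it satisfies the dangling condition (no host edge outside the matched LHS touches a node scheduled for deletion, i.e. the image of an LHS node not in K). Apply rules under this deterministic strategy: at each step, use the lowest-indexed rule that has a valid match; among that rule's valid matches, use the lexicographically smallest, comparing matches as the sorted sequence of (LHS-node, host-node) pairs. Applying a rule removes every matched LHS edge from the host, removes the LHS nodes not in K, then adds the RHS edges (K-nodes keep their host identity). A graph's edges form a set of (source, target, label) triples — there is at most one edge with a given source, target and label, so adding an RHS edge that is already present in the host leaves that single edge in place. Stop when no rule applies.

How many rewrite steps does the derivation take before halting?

start.  V:10 E:4  edges: 2-r->2 2-p->4 6-q->5 9-q->3
1. fire R0 via {0↦4, 1↦5, 2↦2, 3↦6}  →  V:7 E:1  edges: 9-q->3
2. fire R2 via {0↦1, 1↦0, 2↦9, 3↦3}  →  V:4 E:0  edges: ∅
normal form: no rule applies after step 2

Answer: 2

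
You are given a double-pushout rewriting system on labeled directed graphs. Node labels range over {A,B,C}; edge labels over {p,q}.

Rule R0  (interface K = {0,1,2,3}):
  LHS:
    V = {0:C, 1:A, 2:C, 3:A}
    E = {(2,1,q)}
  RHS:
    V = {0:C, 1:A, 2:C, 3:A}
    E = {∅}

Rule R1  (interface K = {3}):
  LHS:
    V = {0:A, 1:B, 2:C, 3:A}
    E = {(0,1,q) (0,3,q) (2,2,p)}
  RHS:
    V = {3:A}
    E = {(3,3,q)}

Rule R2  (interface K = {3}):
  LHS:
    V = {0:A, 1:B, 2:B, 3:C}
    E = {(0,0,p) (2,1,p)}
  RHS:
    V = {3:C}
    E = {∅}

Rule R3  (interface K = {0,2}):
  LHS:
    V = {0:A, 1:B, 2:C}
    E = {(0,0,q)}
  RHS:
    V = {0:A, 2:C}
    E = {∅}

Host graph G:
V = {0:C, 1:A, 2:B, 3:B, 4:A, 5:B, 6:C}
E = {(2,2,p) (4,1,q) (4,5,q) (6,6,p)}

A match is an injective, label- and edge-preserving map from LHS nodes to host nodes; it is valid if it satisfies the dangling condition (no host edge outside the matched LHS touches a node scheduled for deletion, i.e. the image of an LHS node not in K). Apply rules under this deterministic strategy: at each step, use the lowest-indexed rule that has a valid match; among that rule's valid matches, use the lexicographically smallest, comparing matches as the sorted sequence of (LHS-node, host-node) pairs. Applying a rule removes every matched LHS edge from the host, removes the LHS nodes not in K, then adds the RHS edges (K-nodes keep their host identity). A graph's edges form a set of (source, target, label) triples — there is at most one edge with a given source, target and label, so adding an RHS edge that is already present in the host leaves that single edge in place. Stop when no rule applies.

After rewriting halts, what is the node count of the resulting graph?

Answer: 3

Rewrite trace:
start.  V:7 E:4  edges: 2-p->2 4-q->1 4-q->5 6-p->6
1. fire R1 via {0↦4, 1↦5, 2↦6, 3↦1}  →  V:4 E:2  edges: 1-q->1 2-p->2
2. fire R3 via {0↦1, 1↦3, 2↦0}  →  V:3 E:1  edges: 2-p->2
final graph: no rule applies after step 2
NF nodes: {0:C, 1:A, 2:B}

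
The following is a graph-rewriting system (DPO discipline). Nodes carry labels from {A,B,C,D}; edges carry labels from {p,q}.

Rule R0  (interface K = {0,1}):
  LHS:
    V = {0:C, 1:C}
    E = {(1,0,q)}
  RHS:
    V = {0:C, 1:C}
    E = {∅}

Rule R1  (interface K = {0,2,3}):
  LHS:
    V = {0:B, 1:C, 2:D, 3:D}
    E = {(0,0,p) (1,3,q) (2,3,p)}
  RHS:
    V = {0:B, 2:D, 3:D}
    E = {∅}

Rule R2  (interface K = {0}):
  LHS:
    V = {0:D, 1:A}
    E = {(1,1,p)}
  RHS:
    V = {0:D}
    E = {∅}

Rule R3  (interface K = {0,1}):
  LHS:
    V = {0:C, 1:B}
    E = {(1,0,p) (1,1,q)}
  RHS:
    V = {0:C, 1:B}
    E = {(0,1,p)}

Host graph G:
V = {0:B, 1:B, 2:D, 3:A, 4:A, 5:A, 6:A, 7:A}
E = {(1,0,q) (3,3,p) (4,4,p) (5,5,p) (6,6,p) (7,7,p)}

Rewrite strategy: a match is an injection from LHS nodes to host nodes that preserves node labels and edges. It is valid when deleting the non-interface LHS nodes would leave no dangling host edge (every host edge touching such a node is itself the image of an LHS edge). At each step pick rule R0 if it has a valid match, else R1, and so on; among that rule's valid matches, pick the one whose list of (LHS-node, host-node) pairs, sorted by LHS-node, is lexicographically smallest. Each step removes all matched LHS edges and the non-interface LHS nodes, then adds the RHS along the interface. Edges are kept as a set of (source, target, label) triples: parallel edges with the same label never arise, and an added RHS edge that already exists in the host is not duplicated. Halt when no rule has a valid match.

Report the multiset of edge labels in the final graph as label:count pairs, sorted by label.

Answer: q:1

Derivation:
[0] host  ⇒  8 nodes, 6 edges  {1-q->0 3-p->3 4-p->4 5-p->5 6-p->6 7-p->7}
[1] R2 @ {0↦2, 1↦3}  ⇒  7 nodes, 5 edges  {1-q->0 4-p->4 5-p->5 6-p->6 7-p->7}
[2] R2 @ {0↦2, 1↦4}  ⇒  6 nodes, 4 edges  {1-q->0 5-p->5 6-p->6 7-p->7}
[3] R2 @ {0↦2, 1↦5}  ⇒  5 nodes, 3 edges  {1-q->0 6-p->6 7-p->7}
[4] R2 @ {0↦2, 1↦6}  ⇒  4 nodes, 2 edges  {1-q->0 7-p->7}
[5] R2 @ {0↦2, 1↦7}  ⇒  3 nodes, 1 edges  {1-q->0}
halt: no rule applies after step 5
NF edges: [(1, 0, 'q')]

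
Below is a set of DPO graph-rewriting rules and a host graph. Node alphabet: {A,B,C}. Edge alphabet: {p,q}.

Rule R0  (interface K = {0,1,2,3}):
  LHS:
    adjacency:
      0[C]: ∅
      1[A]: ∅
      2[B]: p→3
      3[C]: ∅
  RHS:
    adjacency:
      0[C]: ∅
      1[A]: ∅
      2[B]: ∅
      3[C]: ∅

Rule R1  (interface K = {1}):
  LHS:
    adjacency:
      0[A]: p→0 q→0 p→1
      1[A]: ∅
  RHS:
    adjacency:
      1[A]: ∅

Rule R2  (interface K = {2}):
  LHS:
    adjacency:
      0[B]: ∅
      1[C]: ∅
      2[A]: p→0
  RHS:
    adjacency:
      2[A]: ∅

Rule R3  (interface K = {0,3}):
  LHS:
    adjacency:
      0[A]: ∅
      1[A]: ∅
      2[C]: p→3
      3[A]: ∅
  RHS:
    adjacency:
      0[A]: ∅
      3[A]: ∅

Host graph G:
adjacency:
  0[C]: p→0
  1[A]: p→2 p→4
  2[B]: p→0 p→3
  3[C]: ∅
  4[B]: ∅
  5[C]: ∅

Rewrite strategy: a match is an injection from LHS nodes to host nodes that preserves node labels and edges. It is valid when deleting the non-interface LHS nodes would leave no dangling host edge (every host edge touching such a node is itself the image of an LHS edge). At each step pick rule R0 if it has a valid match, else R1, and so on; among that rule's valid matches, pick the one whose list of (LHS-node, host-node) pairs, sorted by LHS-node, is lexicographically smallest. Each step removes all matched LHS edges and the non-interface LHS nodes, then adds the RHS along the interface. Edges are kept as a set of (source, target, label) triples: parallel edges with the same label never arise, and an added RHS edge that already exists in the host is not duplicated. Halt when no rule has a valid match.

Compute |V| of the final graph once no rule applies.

Answer: 2

Derivation:
initial: |V|=6 |E|=5  E = 0-p->0 1-p->2 1-p->4 2-p->0 2-p->3
step 1: apply R0 at {0↦0, 1↦1, 2↦2, 3↦3}  → |V|=6 |E|=4  E = 0-p->0 1-p->2 1-p->4 2-p->0
step 2: apply R0 at {0↦3, 1↦1, 2↦2, 3↦0}  → |V|=6 |E|=3  E = 0-p->0 1-p->2 1-p->4
step 3: apply R2 at {0↦2, 1↦3, 2↦1}  → |V|=4 |E|=2  E = 0-p->0 1-p->4
step 4: apply R2 at {0↦4, 1↦5, 2↦1}  → |V|=2 |E|=1  E = 0-p->0
halt: no rule applies after step 4
NF nodes: {0:C, 1:A}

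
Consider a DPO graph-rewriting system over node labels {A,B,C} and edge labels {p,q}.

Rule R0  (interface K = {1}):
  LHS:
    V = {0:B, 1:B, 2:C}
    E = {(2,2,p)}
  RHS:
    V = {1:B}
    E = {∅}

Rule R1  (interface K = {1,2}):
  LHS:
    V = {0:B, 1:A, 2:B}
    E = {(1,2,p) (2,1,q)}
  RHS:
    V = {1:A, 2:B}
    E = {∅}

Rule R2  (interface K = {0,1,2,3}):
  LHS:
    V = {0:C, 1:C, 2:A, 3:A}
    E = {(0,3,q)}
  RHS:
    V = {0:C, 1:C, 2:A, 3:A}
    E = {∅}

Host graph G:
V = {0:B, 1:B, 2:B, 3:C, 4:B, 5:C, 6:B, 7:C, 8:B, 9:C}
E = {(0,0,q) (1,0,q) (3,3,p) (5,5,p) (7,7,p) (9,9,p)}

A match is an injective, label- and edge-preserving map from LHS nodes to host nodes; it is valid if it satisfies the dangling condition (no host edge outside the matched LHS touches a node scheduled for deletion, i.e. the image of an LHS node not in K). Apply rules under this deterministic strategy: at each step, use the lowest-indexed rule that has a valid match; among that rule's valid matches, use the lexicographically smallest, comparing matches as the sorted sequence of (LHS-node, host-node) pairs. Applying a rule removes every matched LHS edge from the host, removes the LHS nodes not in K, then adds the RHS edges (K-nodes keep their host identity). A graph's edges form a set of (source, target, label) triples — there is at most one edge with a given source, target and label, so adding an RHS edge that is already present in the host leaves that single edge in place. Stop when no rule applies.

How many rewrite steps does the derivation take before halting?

Answer: 4

Steps:
initial: |V|=10 |E|=6  E = 0-q->0 1-q->0 3-p->3 5-p->5 7-p->7 9-p->9
step 1: apply R0 at {0↦2, 1↦0, 2↦3}  → |V|=8 |E|=5  E = 0-q->0 1-q->0 5-p->5 7-p->7 9-p->9
step 2: apply R0 at {0↦4, 1↦0, 2↦5}  → |V|=6 |E|=4  E = 0-q->0 1-q->0 7-p->7 9-p->9
step 3: apply R0 at {0↦6, 1↦0, 2↦7}  → |V|=4 |E|=3  E = 0-q->0 1-q->0 9-p->9
step 4: apply R0 at {0↦8, 1↦0, 2↦9}  → |V|=2 |E|=2  E = 0-q->0 1-q->0
normal form: no rule applies after step 4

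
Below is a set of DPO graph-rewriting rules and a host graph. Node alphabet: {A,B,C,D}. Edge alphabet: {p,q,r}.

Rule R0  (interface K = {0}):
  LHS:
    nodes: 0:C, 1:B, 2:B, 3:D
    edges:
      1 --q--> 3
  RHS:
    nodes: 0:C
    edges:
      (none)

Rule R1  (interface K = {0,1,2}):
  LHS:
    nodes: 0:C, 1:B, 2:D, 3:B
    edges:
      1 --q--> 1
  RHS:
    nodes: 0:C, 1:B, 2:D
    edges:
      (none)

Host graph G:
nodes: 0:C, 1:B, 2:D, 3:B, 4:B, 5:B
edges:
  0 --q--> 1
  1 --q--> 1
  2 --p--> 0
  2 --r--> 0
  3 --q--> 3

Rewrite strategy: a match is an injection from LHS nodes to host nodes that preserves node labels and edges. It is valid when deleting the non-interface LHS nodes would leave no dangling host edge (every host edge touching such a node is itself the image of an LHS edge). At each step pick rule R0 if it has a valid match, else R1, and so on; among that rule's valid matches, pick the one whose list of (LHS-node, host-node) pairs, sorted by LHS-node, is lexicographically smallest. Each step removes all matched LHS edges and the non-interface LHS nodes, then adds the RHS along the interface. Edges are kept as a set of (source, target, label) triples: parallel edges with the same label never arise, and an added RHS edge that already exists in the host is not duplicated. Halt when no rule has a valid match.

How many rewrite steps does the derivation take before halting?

Answer: 2

Rewrite trace:
start.  V:6 E:5  edges: 0-q->1 1-q->1 2-p->0 2-r->0 3-q->3
1. fire R1 via {0↦0, 1↦1, 2↦2, 3↦4}  →  V:5 E:4  edges: 0-q->1 2-p->0 2-r->0 3-q->3
2. fire R1 via {0↦0, 1↦3, 2↦2, 3↦5}  →  V:4 E:3  edges: 0-q->1 2-p->0 2-r->0
final graph: no rule applies after step 2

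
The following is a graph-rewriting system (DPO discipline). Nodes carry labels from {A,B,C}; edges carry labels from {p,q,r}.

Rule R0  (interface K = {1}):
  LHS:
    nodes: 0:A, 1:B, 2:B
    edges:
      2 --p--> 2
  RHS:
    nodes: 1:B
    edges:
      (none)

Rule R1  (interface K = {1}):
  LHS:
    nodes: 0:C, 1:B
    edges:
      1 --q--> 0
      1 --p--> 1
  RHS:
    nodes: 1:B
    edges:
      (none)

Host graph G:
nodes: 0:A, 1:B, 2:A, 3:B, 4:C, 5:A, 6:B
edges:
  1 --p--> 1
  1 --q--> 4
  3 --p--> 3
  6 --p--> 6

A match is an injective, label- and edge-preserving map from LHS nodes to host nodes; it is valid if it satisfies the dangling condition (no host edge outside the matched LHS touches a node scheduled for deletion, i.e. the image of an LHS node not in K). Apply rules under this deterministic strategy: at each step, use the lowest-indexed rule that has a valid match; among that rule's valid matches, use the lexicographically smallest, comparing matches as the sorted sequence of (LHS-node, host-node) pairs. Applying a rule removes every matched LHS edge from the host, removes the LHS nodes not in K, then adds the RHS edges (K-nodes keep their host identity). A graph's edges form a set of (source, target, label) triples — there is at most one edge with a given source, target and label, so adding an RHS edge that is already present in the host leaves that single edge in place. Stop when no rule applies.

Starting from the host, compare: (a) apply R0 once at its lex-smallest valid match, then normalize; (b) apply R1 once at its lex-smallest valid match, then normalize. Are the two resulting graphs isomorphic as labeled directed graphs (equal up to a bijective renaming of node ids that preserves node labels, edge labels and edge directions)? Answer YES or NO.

Answer: YES

Rewrite trace:
branch R0-first: apply at {0↦0, 1↦1, 2↦3} → |E|=3, then 2 more step(s) → NF |V|=2 |E|=0 V={1:B, 5:A} E=∅
branch R1-first: apply at {0↦4, 1↦1} → |E|=2, then 2 more step(s) → NF |V|=2 |E|=0 V={1:B, 5:A} E=∅
graphs isomorphic (equal up to label-preserving node renaming)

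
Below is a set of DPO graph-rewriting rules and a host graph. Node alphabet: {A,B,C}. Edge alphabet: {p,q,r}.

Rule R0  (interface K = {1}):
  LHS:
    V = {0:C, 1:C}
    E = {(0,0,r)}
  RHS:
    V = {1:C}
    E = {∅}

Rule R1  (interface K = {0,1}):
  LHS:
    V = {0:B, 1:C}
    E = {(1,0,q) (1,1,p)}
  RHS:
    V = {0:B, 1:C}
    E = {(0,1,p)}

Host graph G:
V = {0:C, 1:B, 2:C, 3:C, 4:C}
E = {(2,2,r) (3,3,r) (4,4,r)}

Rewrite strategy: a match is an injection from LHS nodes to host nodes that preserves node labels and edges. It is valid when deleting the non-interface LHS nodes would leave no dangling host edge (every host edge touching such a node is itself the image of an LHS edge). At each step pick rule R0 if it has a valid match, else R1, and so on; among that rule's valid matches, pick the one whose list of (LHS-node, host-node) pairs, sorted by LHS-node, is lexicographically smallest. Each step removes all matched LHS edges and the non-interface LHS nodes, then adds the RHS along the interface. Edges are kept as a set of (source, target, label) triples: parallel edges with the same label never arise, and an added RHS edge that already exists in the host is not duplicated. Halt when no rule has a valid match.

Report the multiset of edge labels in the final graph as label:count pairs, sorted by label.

initial: |V|=5 |E|=3  E = 2-r->2 3-r->3 4-r->4
step 1: apply R0 at {0↦2, 1↦0}  → |V|=4 |E|=2  E = 3-r->3 4-r->4
step 2: apply R0 at {0↦3, 1↦0}  → |V|=3 |E|=1  E = 4-r->4
step 3: apply R0 at {0↦4, 1↦0}  → |V|=2 |E|=0  E = ∅
normal form: no rule applies after step 3
NF edges: []

Answer: (no edges)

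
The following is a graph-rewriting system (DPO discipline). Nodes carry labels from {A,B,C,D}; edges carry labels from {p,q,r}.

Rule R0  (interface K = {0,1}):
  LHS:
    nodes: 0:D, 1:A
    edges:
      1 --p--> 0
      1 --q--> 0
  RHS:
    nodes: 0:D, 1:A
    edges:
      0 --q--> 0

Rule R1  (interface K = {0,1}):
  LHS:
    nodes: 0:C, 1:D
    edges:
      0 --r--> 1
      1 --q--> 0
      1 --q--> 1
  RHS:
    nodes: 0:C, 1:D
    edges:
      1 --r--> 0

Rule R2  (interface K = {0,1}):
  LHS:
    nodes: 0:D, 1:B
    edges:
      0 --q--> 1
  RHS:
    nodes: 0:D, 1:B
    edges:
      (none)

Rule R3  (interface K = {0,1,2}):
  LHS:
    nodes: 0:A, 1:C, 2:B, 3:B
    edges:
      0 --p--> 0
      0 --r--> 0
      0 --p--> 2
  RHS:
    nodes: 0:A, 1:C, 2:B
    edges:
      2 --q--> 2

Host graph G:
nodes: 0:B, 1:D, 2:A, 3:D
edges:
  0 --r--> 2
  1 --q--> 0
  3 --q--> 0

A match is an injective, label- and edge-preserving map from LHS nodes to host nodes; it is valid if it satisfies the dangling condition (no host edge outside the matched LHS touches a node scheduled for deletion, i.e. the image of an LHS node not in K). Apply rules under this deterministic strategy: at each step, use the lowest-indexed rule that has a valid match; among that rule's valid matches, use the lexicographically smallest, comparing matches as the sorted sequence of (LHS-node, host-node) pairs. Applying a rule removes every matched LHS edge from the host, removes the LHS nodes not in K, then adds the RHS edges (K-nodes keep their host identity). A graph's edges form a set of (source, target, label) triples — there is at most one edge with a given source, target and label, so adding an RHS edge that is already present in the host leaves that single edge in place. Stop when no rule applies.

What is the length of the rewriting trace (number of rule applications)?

initial: |V|=4 |E|=3  E = 0-r->2 1-q->0 3-q->0
step 1: apply R2 at {0↦1, 1↦0}  → |V|=4 |E|=2  E = 0-r->2 3-q->0
step 2: apply R2 at {0↦3, 1↦0}  → |V|=4 |E|=1  E = 0-r->2
final graph: no rule applies after step 2

Answer: 2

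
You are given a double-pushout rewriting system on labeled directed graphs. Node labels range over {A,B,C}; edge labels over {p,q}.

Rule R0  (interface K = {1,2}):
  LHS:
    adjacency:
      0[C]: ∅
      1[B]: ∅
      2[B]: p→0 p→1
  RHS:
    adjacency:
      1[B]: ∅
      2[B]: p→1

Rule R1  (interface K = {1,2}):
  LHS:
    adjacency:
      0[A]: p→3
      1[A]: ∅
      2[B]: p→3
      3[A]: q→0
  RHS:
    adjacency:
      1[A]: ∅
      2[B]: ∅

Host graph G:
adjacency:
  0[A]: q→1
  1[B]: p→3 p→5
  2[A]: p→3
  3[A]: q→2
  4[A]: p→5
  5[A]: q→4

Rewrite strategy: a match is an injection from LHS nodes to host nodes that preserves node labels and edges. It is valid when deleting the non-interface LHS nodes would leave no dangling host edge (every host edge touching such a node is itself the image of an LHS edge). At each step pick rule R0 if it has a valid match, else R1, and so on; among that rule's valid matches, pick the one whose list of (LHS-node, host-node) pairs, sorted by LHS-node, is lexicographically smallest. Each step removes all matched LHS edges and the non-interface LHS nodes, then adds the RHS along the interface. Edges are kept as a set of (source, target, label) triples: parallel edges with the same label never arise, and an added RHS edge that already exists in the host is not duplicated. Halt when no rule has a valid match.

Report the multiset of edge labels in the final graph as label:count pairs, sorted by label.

Answer: q:1

Rewrite trace:
[0] host  ⇒  6 nodes, 7 edges  {0-q->1 1-p->3 1-p->5 2-p->3 3-q->2 4-p->5 5-q->4}
[1] R1 @ {0↦2, 1↦0, 2↦1, 3↦3}  ⇒  4 nodes, 4 edges  {0-q->1 1-p->5 4-p->5 5-q->4}
[2] R1 @ {0↦4, 1↦0, 2↦1, 3↦5}  ⇒  2 nodes, 1 edges  {0-q->1}
normal form: no rule applies after step 2
NF edges: [(0, 1, 'q')]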